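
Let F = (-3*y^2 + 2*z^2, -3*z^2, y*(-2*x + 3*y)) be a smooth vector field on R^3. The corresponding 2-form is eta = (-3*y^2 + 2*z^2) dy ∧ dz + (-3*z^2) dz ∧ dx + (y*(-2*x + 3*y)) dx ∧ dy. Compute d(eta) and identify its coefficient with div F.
d(eta) = (0) dx ∧ dy ∧ dz; div F = 0

For a 2-form in R^3 of the form above, applying d gives a 3-form with coefficient ∂P/∂x + ∂Q/∂y + ∂R/∂z:
  ∂P/∂x = 0
  ∂Q/∂y = 0
  ∂R/∂z = 0
Sum = 0, which is exactly div F.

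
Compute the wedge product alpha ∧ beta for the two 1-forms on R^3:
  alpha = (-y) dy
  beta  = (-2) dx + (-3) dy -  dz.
alpha ∧ beta = (-2*y) dx ∧ dy + (y) dy ∧ dz

Distribute the wedge, using dx_i ∧ dx_j = -dx_j ∧ dx_i and dx_i ∧ dx_i = 0. For each pair (i, j) with i < j, the coefficient of dx_i ∧ dx_j in alpha ∧ beta is (alpha_i * beta_j - alpha_j * beta_i). Collecting: alpha ∧ beta = (-2*y) dx ∧ dy + (y) dy ∧ dz.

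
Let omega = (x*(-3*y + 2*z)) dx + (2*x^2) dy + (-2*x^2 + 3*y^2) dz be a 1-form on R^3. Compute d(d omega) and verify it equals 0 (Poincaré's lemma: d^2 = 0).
d(d omega) = 0

Step 1: d omega = sum_{i<j} (∂f_j/∂x_i - ∂f_i/∂x_j) dx_i ∧ dx_j:
  coeff of dx ∧ dy: 7*x
  coeff of dx ∧ dz: -6*x
  coeff of dy ∧ dz: 6*y
Step 2: Apply d again to each 2-form coefficient. The only possible 3-form in R^3 is dx ∧ dy ∧ dz, with coefficient
  ∂(coeff of dy∧dz)/∂x - ∂(coeff of dx∧dz)/∂y + ∂(coeff of dx∧dy)/∂z
  = ∂/∂x (6*y) - ∂/∂y (-6*x) + ∂/∂z (7*x).
Each of these terms simplifies to sums of mixed partials that cancel in pairs. The result is 0 (by equality of mixed partials for smooth functions — Schwarz / Clairaut).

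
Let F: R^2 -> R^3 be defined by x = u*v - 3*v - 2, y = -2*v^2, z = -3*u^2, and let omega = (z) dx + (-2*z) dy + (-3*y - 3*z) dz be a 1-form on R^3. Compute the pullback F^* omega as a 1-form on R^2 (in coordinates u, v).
F^* omega = (3*u*(-18*u^2 - u*v - 12*v^2)) du + (3*u^2*(-u - 8*v + 3)) dv

Using F^*(f dg) = (f ∘ F) d(g ∘ F), substitute each coordinate x_i by F_i(u, v) in f_i, and replace dx_i by d F_i = (∂F_i/∂u) du + (∂F_i/∂v) dv.
  For the x component: f_1(F) = -3*u^2; d F_1 = (v) du + (u - 3) dv
  For the y component: f_2(F) = 6*u^2; d F_2 = (0) du + (-4*v) dv
  For the z component: f_3(F) = 9*u^2 + 6*v^2; d F_3 = (-6*u) du + (0) dv
Combining and collecting du, dv coefficients:
  coeff of du: 3*u*(-18*u^2 - u*v - 12*v^2)
  coeff of dv: 3*u^2*(-u - 8*v + 3)
F^* omega = (3*u*(-18*u^2 - u*v - 12*v^2)) du + (3*u^2*(-u - 8*v + 3)) dv.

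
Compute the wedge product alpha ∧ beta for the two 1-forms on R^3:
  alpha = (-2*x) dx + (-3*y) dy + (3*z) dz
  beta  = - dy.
alpha ∧ beta = (2*x) dx ∧ dy + (3*z) dy ∧ dz

Distribute the wedge, using dx_i ∧ dx_j = -dx_j ∧ dx_i and dx_i ∧ dx_i = 0. For each pair (i, j) with i < j, the coefficient of dx_i ∧ dx_j in alpha ∧ beta is (alpha_i * beta_j - alpha_j * beta_i). Collecting: alpha ∧ beta = (2*x) dx ∧ dy + (3*z) dy ∧ dz.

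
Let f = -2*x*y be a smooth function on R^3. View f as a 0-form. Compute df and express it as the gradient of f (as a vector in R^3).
df = (-2*y) dx + (-2*x) dy + (0) dz; grad f = (-2*y, -2*x, 0)

For a 0-form f, d f = (∂f/∂x) dx + (∂f/∂y) dy + (∂f/∂z) dz. The components of the vector representation are exactly the entries of grad f in Cartesian coordinates:
  ∂f/∂x = -2*y
  ∂f/∂y = -2*x
  ∂f/∂z = 0.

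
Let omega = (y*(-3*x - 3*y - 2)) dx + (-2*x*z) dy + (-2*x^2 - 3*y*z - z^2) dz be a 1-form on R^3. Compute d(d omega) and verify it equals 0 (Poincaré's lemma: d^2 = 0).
d(d omega) = 0

Step 1: d omega = sum_{i<j} (∂f_j/∂x_i - ∂f_i/∂x_j) dx_i ∧ dx_j:
  coeff of dx ∧ dy: 3*x + 6*y - 2*z + 2
  coeff of dx ∧ dz: -4*x
  coeff of dy ∧ dz: 2*x - 3*z
Step 2: Apply d again to each 2-form coefficient. The only possible 3-form in R^3 is dx ∧ dy ∧ dz, with coefficient
  ∂(coeff of dy∧dz)/∂x - ∂(coeff of dx∧dz)/∂y + ∂(coeff of dx∧dy)/∂z
  = ∂/∂x (2*x - 3*z) - ∂/∂y (-4*x) + ∂/∂z (3*x + 6*y - 2*z + 2).
Each of these terms simplifies to sums of mixed partials that cancel in pairs. The result is 0 (by equality of mixed partials for smooth functions — Schwarz / Clairaut).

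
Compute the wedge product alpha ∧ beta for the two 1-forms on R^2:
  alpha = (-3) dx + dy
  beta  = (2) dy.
alpha ∧ beta = (-6) dx ∧ dy

Distribute the wedge, using dx_i ∧ dx_j = -dx_j ∧ dx_i and dx_i ∧ dx_i = 0. For each pair (i, j) with i < j, the coefficient of dx_i ∧ dx_j in alpha ∧ beta is (alpha_i * beta_j - alpha_j * beta_i). Collecting: alpha ∧ beta = (-6) dx ∧ dy.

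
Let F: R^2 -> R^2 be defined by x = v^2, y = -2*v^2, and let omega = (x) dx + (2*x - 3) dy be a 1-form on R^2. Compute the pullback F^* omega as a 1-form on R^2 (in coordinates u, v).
F^* omega = (6*v*(2 - v^2)) dv

Using F^*(f dg) = (f ∘ F) d(g ∘ F), substitute each coordinate x_i by F_i(u, v) in f_i, and replace dx_i by d F_i = (∂F_i/∂u) du + (∂F_i/∂v) dv.
  For the x component: f_1(F) = v^2; d F_1 = (0) du + (2*v) dv
  For the y component: f_2(F) = 2*v^2 - 3; d F_2 = (0) du + (-4*v) dv
Combining and collecting du, dv coefficients:
  coeff of du: 0
  coeff of dv: 6*v*(2 - v^2)
F^* omega = (6*v*(2 - v^2)) dv.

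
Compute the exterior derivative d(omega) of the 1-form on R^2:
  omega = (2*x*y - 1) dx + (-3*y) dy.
d(omega) = (-2*x) dx ∧ dy

For a 1-form omega = sum_i f_i dx_i, the exterior derivative is
  d(omega) = sum_{i < j} (∂f_j/∂x_i - ∂f_i/∂x_j) dx_i ∧ dx_j.
  coefficient of dx ∧ dy: ∂f_2/∂x - ∂f_1/∂y = ∂(-3*y)/∂x - ∂(2*x*y - 1)/∂y = -2*x
Assembling: d(omega) = (-2*x) dx ∧ dy.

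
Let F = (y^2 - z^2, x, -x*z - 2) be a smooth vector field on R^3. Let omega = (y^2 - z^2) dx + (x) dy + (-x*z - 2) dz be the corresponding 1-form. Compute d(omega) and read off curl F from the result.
d(omega) = (0) dy ∧ dz + (-z) dz ∧ dx + (1 - 2*y) dx ∧ dy; curl F = (0, -z, 1 - 2*y)

d omega = sum_{i<j} (∂f_j/∂x_i - ∂f_i/∂x_j) dx_i ∧ dx_j. Under the identification (dy ∧ dz, dz ∧ dx, dx ∧ dy) ↔ (e_x, e_y, e_z), the coefficients are exactly the components of curl F. Compute:
  ∂R/∂y - ∂Q/∂z = (0) - (0) = 0
  ∂P/∂z - ∂R/∂x = (-2*z) - (-z) = -z
  ∂Q/∂x - ∂P/∂y = (1) - (2*y) = 1 - 2*y.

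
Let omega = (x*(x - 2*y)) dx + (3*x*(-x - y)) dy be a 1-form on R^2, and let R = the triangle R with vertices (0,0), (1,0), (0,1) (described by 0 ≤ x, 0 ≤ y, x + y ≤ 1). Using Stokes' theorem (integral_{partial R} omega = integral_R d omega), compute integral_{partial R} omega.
integral_(partial R) omega = -7/6

Stokes: integral_partial_R omega = integral_R d omega with d omega = (∂Q/∂x - ∂P/∂y) dx ∧ dy.
  ∂Q/∂x = -6*x - 3*y
  ∂P/∂y = -2*x
  integrand = ∂Q/∂x - ∂P/∂y = -4*x - 3*y.
Integrating over R: integral_0^1 integral_0^{1-x} (-4*x - 3*y) dy dx = -7/6.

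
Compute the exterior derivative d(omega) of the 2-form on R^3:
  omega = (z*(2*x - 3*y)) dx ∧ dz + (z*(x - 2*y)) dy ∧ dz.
d(omega) = (4*z) dx ∧ dy ∧ dz

For a 2-form omega = sum_{i<j} g_{ij} dx_i ∧ dx_j, the exterior derivative is
  d(omega) = sum_{i<j} d(g_{ij}) ∧ dx_i ∧ dx_j = sum_{i<j, k} (∂g_{ij}/∂x_k) dx_k ∧ dx_i ∧ dx_j.
Expand each term, using dx_k ∧ dx_i ∧ dx_j = sgn(permutation) dx_{(a)} ∧ dx_{(b)} ∧ dx_{(c)} with (a < b < c) sorted:
  d(z*(2*x - 3*y)) includes (∂/∂y)(z*(2*x - 3*y)) dy = (-3*z) dy, which multiplied by dx ∧ dz gives (3*z) dx ∧ dy ∧ dz
  d(z*(x - 2*y)) includes (∂/∂x)(z*(x - 2*y)) dx = (z) dx, which multiplied by dy ∧ dz gives (z) dx ∧ dy ∧ dz
Collecting like 3-forms: d(omega) = (4*z) dx ∧ dy ∧ dz.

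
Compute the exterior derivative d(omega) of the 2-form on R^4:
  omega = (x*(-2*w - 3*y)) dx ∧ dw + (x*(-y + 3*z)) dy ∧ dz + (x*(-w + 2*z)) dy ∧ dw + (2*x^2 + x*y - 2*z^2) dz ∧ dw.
d(omega) = (-w + 3*x + 2*z) dx ∧ dy ∧ dw + (-y + 3*z) dx ∧ dy ∧ dz + (-x) dy ∧ dz ∧ dw + (4*x + y) dx ∧ dz ∧ dw

For a 2-form omega = sum_{i<j} g_{ij} dx_i ∧ dx_j, the exterior derivative is
  d(omega) = sum_{i<j} d(g_{ij}) ∧ dx_i ∧ dx_j = sum_{i<j, k} (∂g_{ij}/∂x_k) dx_k ∧ dx_i ∧ dx_j.
Expand each term, using dx_k ∧ dx_i ∧ dx_j = sgn(permutation) dx_{(a)} ∧ dx_{(b)} ∧ dx_{(c)} with (a < b < c) sorted:
  d(x*(-2*w - 3*y)) includes (∂/∂y)(x*(-2*w - 3*y)) dy = (-3*x) dy, which multiplied by dx ∧ dw gives (3*x) dx ∧ dy ∧ dw
  d(x*(-y + 3*z)) includes (∂/∂x)(x*(-y + 3*z)) dx = (-y + 3*z) dx, which multiplied by dy ∧ dz gives (-y + 3*z) dx ∧ dy ∧ dz
  d(x*(-w + 2*z)) includes (∂/∂x)(x*(-w + 2*z)) dx = (-w + 2*z) dx, which multiplied by dy ∧ dw gives (-w + 2*z) dx ∧ dy ∧ dw
  d(x*(-w + 2*z)) includes (∂/∂z)(x*(-w + 2*z)) dz = (2*x) dz, which multiplied by dy ∧ dw gives (-2*x) dy ∧ dz ∧ dw
  d(2*x^2 + x*y - 2*z^2) includes (∂/∂x)(2*x^2 + x*y - 2*z^2) dx = (4*x + y) dx, which multiplied by dz ∧ dw gives (4*x + y) dx ∧ dz ∧ dw
  d(2*x^2 + x*y - 2*z^2) includes (∂/∂y)(2*x^2 + x*y - 2*z^2) dy = (x) dy, which multiplied by dz ∧ dw gives (x) dy ∧ dz ∧ dw
Collecting like 3-forms: d(omega) = (-w + 3*x + 2*z) dx ∧ dy ∧ dw + (-y + 3*z) dx ∧ dy ∧ dz + (-x) dy ∧ dz ∧ dw + (4*x + y) dx ∧ dz ∧ dw.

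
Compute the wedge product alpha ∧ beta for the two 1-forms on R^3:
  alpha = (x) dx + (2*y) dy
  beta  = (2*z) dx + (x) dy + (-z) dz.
alpha ∧ beta = (x^2 - 4*y*z) dx ∧ dy + (-x*z) dx ∧ dz + (-2*y*z) dy ∧ dz

Distribute the wedge, using dx_i ∧ dx_j = -dx_j ∧ dx_i and dx_i ∧ dx_i = 0. For each pair (i, j) with i < j, the coefficient of dx_i ∧ dx_j in alpha ∧ beta is (alpha_i * beta_j - alpha_j * beta_i). Collecting: alpha ∧ beta = (x^2 - 4*y*z) dx ∧ dy + (-x*z) dx ∧ dz + (-2*y*z) dy ∧ dz.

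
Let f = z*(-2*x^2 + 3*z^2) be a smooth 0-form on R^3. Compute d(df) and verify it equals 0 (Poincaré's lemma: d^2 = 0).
d(df) = 0

Step 1: df = sum_i (∂f/∂x_i) dx_i = (-4*x*z) dx + (0) dy + (-2*x^2 + 9*z^2) dz.
Step 2: Apply d again. Using the 1-form formula, the coefficient of dx ∧ dy in d(df) is ∂^2 f/∂x ∂y - ∂^2 f/∂y ∂x = (0) - (0) = 0 (equality of mixed partials for smooth f).
Similarly for dx ∧ dz and dy ∧ dz — all coefficients vanish. So d(df) = 0.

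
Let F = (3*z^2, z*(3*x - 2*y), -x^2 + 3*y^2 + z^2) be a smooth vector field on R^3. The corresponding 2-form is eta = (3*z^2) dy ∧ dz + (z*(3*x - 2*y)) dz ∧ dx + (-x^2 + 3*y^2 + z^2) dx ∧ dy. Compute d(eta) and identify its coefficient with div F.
d(eta) = (0) dx ∧ dy ∧ dz; div F = 0

For a 2-form in R^3 of the form above, applying d gives a 3-form with coefficient ∂P/∂x + ∂Q/∂y + ∂R/∂z:
  ∂P/∂x = 0
  ∂Q/∂y = -2*z
  ∂R/∂z = 2*z
Sum = 0, which is exactly div F.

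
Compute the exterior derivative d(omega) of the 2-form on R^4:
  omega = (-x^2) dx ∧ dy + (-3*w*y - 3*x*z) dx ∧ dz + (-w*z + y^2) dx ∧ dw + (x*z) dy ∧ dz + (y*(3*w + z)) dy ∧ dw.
d(omega) = (3*w + z) dx ∧ dy ∧ dz + (w - 3*y) dx ∧ dz ∧ dw + (-2*y) dx ∧ dy ∧ dw + (-y) dy ∧ dz ∧ dw

For a 2-form omega = sum_{i<j} g_{ij} dx_i ∧ dx_j, the exterior derivative is
  d(omega) = sum_{i<j} d(g_{ij}) ∧ dx_i ∧ dx_j = sum_{i<j, k} (∂g_{ij}/∂x_k) dx_k ∧ dx_i ∧ dx_j.
Expand each term, using dx_k ∧ dx_i ∧ dx_j = sgn(permutation) dx_{(a)} ∧ dx_{(b)} ∧ dx_{(c)} with (a < b < c) sorted:
  d(-3*w*y - 3*x*z) includes (∂/∂y)(-3*w*y - 3*x*z) dy = (-3*w) dy, which multiplied by dx ∧ dz gives (3*w) dx ∧ dy ∧ dz
  d(-3*w*y - 3*x*z) includes (∂/∂w)(-3*w*y - 3*x*z) dw = (-3*y) dw, which multiplied by dx ∧ dz gives (-3*y) dx ∧ dz ∧ dw
  d(-w*z + y^2) includes (∂/∂y)(-w*z + y^2) dy = (2*y) dy, which multiplied by dx ∧ dw gives (-2*y) dx ∧ dy ∧ dw
  d(-w*z + y^2) includes (∂/∂z)(-w*z + y^2) dz = (-w) dz, which multiplied by dx ∧ dw gives (w) dx ∧ dz ∧ dw
  d(x*z) includes (∂/∂x)(x*z) dx = (z) dx, which multiplied by dy ∧ dz gives (z) dx ∧ dy ∧ dz
  d(y*(3*w + z)) includes (∂/∂z)(y*(3*w + z)) dz = (y) dz, which multiplied by dy ∧ dw gives (-y) dy ∧ dz ∧ dw
Collecting like 3-forms: d(omega) = (3*w + z) dx ∧ dy ∧ dz + (w - 3*y) dx ∧ dz ∧ dw + (-2*y) dx ∧ dy ∧ dw + (-y) dy ∧ dz ∧ dw.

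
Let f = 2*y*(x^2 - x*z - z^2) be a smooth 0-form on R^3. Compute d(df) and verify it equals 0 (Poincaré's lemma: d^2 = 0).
d(df) = 0

Step 1: df = sum_i (∂f/∂x_i) dx_i = (2*y*(2*x - z)) dx + (2*x^2 - 2*x*z - 2*z^2) dy + (2*y*(-x - 2*z)) dz.
Step 2: Apply d again. Using the 1-form formula, the coefficient of dx ∧ dy in d(df) is ∂^2 f/∂x ∂y - ∂^2 f/∂y ∂x = (4*x - 2*z) - (4*x - 2*z) = 0 (equality of mixed partials for smooth f).
Similarly for dx ∧ dz and dy ∧ dz — all coefficients vanish. So d(df) = 0.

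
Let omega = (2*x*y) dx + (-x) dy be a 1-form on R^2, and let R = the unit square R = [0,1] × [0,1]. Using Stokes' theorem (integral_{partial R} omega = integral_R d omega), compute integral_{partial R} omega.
integral_(partial R) omega = -2

Stokes: integral_partial_R omega = integral_R d omega with d omega = (∂Q/∂x - ∂P/∂y) dx ∧ dy.
  ∂Q/∂x = -1
  ∂P/∂y = 2*x
  integrand = ∂Q/∂x - ∂P/∂y = -2*x - 1.
Integrating over R: integral_0^1 integral_0^1 (-2*x - 1) dx dy = -2.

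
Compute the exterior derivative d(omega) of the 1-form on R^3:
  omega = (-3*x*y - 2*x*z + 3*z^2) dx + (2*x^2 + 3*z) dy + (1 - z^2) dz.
d(omega) = (7*x) dx ∧ dy + (2*x - 6*z) dx ∧ dz + (-3) dy ∧ dz

For a 1-form omega = sum_i f_i dx_i, the exterior derivative is
  d(omega) = sum_{i < j} (∂f_j/∂x_i - ∂f_i/∂x_j) dx_i ∧ dx_j.
  coefficient of dx ∧ dy: ∂f_2/∂x - ∂f_1/∂y = ∂(2*x^2 + 3*z)/∂x - ∂(-3*x*y - 2*x*z + 3*z^2)/∂y = 7*x
  coefficient of dx ∧ dz: ∂f_3/∂x - ∂f_1/∂z = ∂(1 - z^2)/∂x - ∂(-3*x*y - 2*x*z + 3*z^2)/∂z = 2*x - 6*z
  coefficient of dy ∧ dz: ∂f_3/∂y - ∂f_2/∂z = ∂(1 - z^2)/∂y - ∂(2*x^2 + 3*z)/∂z = -3
Assembling: d(omega) = (7*x) dx ∧ dy + (2*x - 6*z) dx ∧ dz + (-3) dy ∧ dz.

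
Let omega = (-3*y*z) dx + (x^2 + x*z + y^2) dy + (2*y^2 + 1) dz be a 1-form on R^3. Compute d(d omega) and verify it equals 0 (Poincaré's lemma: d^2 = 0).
d(d omega) = 0

Step 1: d omega = sum_{i<j} (∂f_j/∂x_i - ∂f_i/∂x_j) dx_i ∧ dx_j:
  coeff of dx ∧ dy: 2*x + 4*z
  coeff of dx ∧ dz: 3*y
  coeff of dy ∧ dz: -x + 4*y
Step 2: Apply d again to each 2-form coefficient. The only possible 3-form in R^3 is dx ∧ dy ∧ dz, with coefficient
  ∂(coeff of dy∧dz)/∂x - ∂(coeff of dx∧dz)/∂y + ∂(coeff of dx∧dy)/∂z
  = ∂/∂x (-x + 4*y) - ∂/∂y (3*y) + ∂/∂z (2*x + 4*z).
Each of these terms simplifies to sums of mixed partials that cancel in pairs. The result is 0 (by equality of mixed partials for smooth functions — Schwarz / Clairaut).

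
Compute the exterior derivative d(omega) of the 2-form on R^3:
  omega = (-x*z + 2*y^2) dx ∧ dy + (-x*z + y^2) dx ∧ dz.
d(omega) = (-x - 2*y) dx ∧ dy ∧ dz

For a 2-form omega = sum_{i<j} g_{ij} dx_i ∧ dx_j, the exterior derivative is
  d(omega) = sum_{i<j} d(g_{ij}) ∧ dx_i ∧ dx_j = sum_{i<j, k} (∂g_{ij}/∂x_k) dx_k ∧ dx_i ∧ dx_j.
Expand each term, using dx_k ∧ dx_i ∧ dx_j = sgn(permutation) dx_{(a)} ∧ dx_{(b)} ∧ dx_{(c)} with (a < b < c) sorted:
  d(-x*z + 2*y^2) includes (∂/∂z)(-x*z + 2*y^2) dz = (-x) dz, which multiplied by dx ∧ dy gives (-x) dx ∧ dy ∧ dz
  d(-x*z + y^2) includes (∂/∂y)(-x*z + y^2) dy = (2*y) dy, which multiplied by dx ∧ dz gives (-2*y) dx ∧ dy ∧ dz
Collecting like 3-forms: d(omega) = (-x - 2*y) dx ∧ dy ∧ dz.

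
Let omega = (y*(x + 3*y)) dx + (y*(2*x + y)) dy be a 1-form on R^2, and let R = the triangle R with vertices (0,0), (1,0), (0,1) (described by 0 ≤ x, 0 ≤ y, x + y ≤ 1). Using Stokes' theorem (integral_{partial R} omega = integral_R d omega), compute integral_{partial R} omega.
integral_(partial R) omega = -5/6

Stokes: integral_partial_R omega = integral_R d omega with d omega = (∂Q/∂x - ∂P/∂y) dx ∧ dy.
  ∂Q/∂x = 2*y
  ∂P/∂y = x + 6*y
  integrand = ∂Q/∂x - ∂P/∂y = -x - 4*y.
Integrating over R: integral_0^1 integral_0^{1-x} (-x - 4*y) dy dx = -5/6.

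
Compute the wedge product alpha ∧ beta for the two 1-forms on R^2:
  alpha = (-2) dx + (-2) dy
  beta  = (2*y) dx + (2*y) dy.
alpha ∧ beta = 0

Distribute the wedge, using dx_i ∧ dx_j = -dx_j ∧ dx_i and dx_i ∧ dx_i = 0. For each pair (i, j) with i < j, the coefficient of dx_i ∧ dx_j in alpha ∧ beta is (alpha_i * beta_j - alpha_j * beta_i). Collecting: alpha ∧ beta = 0.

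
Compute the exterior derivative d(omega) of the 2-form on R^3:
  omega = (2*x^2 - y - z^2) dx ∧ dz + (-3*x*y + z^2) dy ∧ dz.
d(omega) = (1 - 3*y) dx ∧ dy ∧ dz

For a 2-form omega = sum_{i<j} g_{ij} dx_i ∧ dx_j, the exterior derivative is
  d(omega) = sum_{i<j} d(g_{ij}) ∧ dx_i ∧ dx_j = sum_{i<j, k} (∂g_{ij}/∂x_k) dx_k ∧ dx_i ∧ dx_j.
Expand each term, using dx_k ∧ dx_i ∧ dx_j = sgn(permutation) dx_{(a)} ∧ dx_{(b)} ∧ dx_{(c)} with (a < b < c) sorted:
  d(2*x^2 - y - z^2) includes (∂/∂y)(2*x^2 - y - z^2) dy = (-1) dy, which multiplied by dx ∧ dz gives (1) dx ∧ dy ∧ dz
  d(-3*x*y + z^2) includes (∂/∂x)(-3*x*y + z^2) dx = (-3*y) dx, which multiplied by dy ∧ dz gives (-3*y) dx ∧ dy ∧ dz
Collecting like 3-forms: d(omega) = (1 - 3*y) dx ∧ dy ∧ dz.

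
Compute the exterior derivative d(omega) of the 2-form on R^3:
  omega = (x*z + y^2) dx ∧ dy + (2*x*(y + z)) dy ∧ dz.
d(omega) = (x + 2*y + 2*z) dx ∧ dy ∧ dz

For a 2-form omega = sum_{i<j} g_{ij} dx_i ∧ dx_j, the exterior derivative is
  d(omega) = sum_{i<j} d(g_{ij}) ∧ dx_i ∧ dx_j = sum_{i<j, k} (∂g_{ij}/∂x_k) dx_k ∧ dx_i ∧ dx_j.
Expand each term, using dx_k ∧ dx_i ∧ dx_j = sgn(permutation) dx_{(a)} ∧ dx_{(b)} ∧ dx_{(c)} with (a < b < c) sorted:
  d(x*z + y^2) includes (∂/∂z)(x*z + y^2) dz = (x) dz, which multiplied by dx ∧ dy gives (x) dx ∧ dy ∧ dz
  d(2*x*(y + z)) includes (∂/∂x)(2*x*(y + z)) dx = (2*y + 2*z) dx, which multiplied by dy ∧ dz gives (2*y + 2*z) dx ∧ dy ∧ dz
Collecting like 3-forms: d(omega) = (x + 2*y + 2*z) dx ∧ dy ∧ dz.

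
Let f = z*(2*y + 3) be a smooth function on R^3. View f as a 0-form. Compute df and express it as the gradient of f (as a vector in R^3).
df = (0) dx + (2*z) dy + (2*y + 3) dz; grad f = (0, 2*z, 2*y + 3)

For a 0-form f, d f = (∂f/∂x) dx + (∂f/∂y) dy + (∂f/∂z) dz. The components of the vector representation are exactly the entries of grad f in Cartesian coordinates:
  ∂f/∂x = 0
  ∂f/∂y = 2*z
  ∂f/∂z = 2*y + 3.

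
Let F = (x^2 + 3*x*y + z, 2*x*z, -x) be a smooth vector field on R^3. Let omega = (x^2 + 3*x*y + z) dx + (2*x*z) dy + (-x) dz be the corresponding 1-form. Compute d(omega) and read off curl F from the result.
d(omega) = (-2*x) dy ∧ dz + (2) dz ∧ dx + (-3*x + 2*z) dx ∧ dy; curl F = (-2*x, 2, -3*x + 2*z)

d omega = sum_{i<j} (∂f_j/∂x_i - ∂f_i/∂x_j) dx_i ∧ dx_j. Under the identification (dy ∧ dz, dz ∧ dx, dx ∧ dy) ↔ (e_x, e_y, e_z), the coefficients are exactly the components of curl F. Compute:
  ∂R/∂y - ∂Q/∂z = (0) - (2*x) = -2*x
  ∂P/∂z - ∂R/∂x = (1) - (-1) = 2
  ∂Q/∂x - ∂P/∂y = (2*z) - (3*x) = -3*x + 2*z.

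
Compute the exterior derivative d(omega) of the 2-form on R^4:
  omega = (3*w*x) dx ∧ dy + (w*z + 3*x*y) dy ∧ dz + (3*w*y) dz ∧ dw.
d(omega) = (3*x) dx ∧ dy ∧ dw + (3*y) dx ∧ dy ∧ dz + (3*w + z) dy ∧ dz ∧ dw

For a 2-form omega = sum_{i<j} g_{ij} dx_i ∧ dx_j, the exterior derivative is
  d(omega) = sum_{i<j} d(g_{ij}) ∧ dx_i ∧ dx_j = sum_{i<j, k} (∂g_{ij}/∂x_k) dx_k ∧ dx_i ∧ dx_j.
Expand each term, using dx_k ∧ dx_i ∧ dx_j = sgn(permutation) dx_{(a)} ∧ dx_{(b)} ∧ dx_{(c)} with (a < b < c) sorted:
  d(3*w*x) includes (∂/∂w)(3*w*x) dw = (3*x) dw, which multiplied by dx ∧ dy gives (3*x) dx ∧ dy ∧ dw
  d(w*z + 3*x*y) includes (∂/∂x)(w*z + 3*x*y) dx = (3*y) dx, which multiplied by dy ∧ dz gives (3*y) dx ∧ dy ∧ dz
  d(w*z + 3*x*y) includes (∂/∂w)(w*z + 3*x*y) dw = (z) dw, which multiplied by dy ∧ dz gives (z) dy ∧ dz ∧ dw
  d(3*w*y) includes (∂/∂y)(3*w*y) dy = (3*w) dy, which multiplied by dz ∧ dw gives (3*w) dy ∧ dz ∧ dw
Collecting like 3-forms: d(omega) = (3*x) dx ∧ dy ∧ dw + (3*y) dx ∧ dy ∧ dz + (3*w + z) dy ∧ dz ∧ dw.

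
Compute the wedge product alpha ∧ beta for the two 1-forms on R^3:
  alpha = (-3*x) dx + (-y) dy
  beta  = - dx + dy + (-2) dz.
alpha ∧ beta = (-3*x - y) dx ∧ dy + (6*x) dx ∧ dz + (2*y) dy ∧ dz

Distribute the wedge, using dx_i ∧ dx_j = -dx_j ∧ dx_i and dx_i ∧ dx_i = 0. For each pair (i, j) with i < j, the coefficient of dx_i ∧ dx_j in alpha ∧ beta is (alpha_i * beta_j - alpha_j * beta_i). Collecting: alpha ∧ beta = (-3*x - y) dx ∧ dy + (6*x) dx ∧ dz + (2*y) dy ∧ dz.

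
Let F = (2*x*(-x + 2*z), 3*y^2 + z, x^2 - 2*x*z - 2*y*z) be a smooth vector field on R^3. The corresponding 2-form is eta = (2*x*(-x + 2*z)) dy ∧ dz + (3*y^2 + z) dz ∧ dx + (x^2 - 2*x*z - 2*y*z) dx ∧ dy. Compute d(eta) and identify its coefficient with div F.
d(eta) = (-6*x + 4*y + 4*z) dx ∧ dy ∧ dz; div F = -6*x + 4*y + 4*z

For a 2-form in R^3 of the form above, applying d gives a 3-form with coefficient ∂P/∂x + ∂Q/∂y + ∂R/∂z:
  ∂P/∂x = -4*x + 4*z
  ∂Q/∂y = 6*y
  ∂R/∂z = -2*x - 2*y
Sum = -6*x + 4*y + 4*z, which is exactly div F.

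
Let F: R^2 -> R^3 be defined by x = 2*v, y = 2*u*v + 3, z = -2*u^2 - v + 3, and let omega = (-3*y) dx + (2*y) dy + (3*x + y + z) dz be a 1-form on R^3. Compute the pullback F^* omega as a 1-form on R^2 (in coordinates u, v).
F^* omega = (8*u^3 - 8*u^2*v + 8*u*v^2 - 20*u*v - 24*u + 12*v) du + (8*u^2*v + 2*u^2 - 14*u*v + 12*u - 5*v - 24) dv

Using F^*(f dg) = (f ∘ F) d(g ∘ F), substitute each coordinate x_i by F_i(u, v) in f_i, and replace dx_i by d F_i = (∂F_i/∂u) du + (∂F_i/∂v) dv.
  For the x component: f_1(F) = -6*u*v - 9; d F_1 = (0) du + (2) dv
  For the y component: f_2(F) = 4*u*v + 6; d F_2 = (2*v) du + (2*u) dv
  For the z component: f_3(F) = -2*u^2 + 2*u*v + 5*v + 6; d F_3 = (-4*u) du + (-1) dv
Combining and collecting du, dv coefficients:
  coeff of du: 8*u^3 - 8*u^2*v + 8*u*v^2 - 20*u*v - 24*u + 12*v
  coeff of dv: 8*u^2*v + 2*u^2 - 14*u*v + 12*u - 5*v - 24
F^* omega = (8*u^3 - 8*u^2*v + 8*u*v^2 - 20*u*v - 24*u + 12*v) du + (8*u^2*v + 2*u^2 - 14*u*v + 12*u - 5*v - 24) dv.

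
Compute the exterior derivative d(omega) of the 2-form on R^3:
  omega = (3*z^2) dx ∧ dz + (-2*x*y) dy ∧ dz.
d(omega) = (-2*y) dx ∧ dy ∧ dz

For a 2-form omega = sum_{i<j} g_{ij} dx_i ∧ dx_j, the exterior derivative is
  d(omega) = sum_{i<j} d(g_{ij}) ∧ dx_i ∧ dx_j = sum_{i<j, k} (∂g_{ij}/∂x_k) dx_k ∧ dx_i ∧ dx_j.
Expand each term, using dx_k ∧ dx_i ∧ dx_j = sgn(permutation) dx_{(a)} ∧ dx_{(b)} ∧ dx_{(c)} with (a < b < c) sorted:
  d(-2*x*y) includes (∂/∂x)(-2*x*y) dx = (-2*y) dx, which multiplied by dy ∧ dz gives (-2*y) dx ∧ dy ∧ dz
Collecting like 3-forms: d(omega) = (-2*y) dx ∧ dy ∧ dz.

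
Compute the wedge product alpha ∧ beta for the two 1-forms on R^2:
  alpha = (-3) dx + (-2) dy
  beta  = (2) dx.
alpha ∧ beta = (4) dx ∧ dy

Distribute the wedge, using dx_i ∧ dx_j = -dx_j ∧ dx_i and dx_i ∧ dx_i = 0. For each pair (i, j) with i < j, the coefficient of dx_i ∧ dx_j in alpha ∧ beta is (alpha_i * beta_j - alpha_j * beta_i). Collecting: alpha ∧ beta = (4) dx ∧ dy.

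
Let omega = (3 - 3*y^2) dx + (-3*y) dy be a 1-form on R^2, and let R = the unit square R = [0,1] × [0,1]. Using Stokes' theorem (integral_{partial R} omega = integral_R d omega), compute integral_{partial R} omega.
integral_(partial R) omega = 3

Stokes: integral_partial_R omega = integral_R d omega with d omega = (∂Q/∂x - ∂P/∂y) dx ∧ dy.
  ∂Q/∂x = 0
  ∂P/∂y = -6*y
  integrand = ∂Q/∂x - ∂P/∂y = 6*y.
Integrating over R: integral_0^1 integral_0^1 (6*y) dx dy = 3.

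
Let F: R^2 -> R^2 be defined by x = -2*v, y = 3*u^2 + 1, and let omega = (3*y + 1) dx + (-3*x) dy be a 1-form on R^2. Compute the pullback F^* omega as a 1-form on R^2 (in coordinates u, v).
F^* omega = (36*u*v) du + (-18*u^2 - 8) dv

Using F^*(f dg) = (f ∘ F) d(g ∘ F), substitute each coordinate x_i by F_i(u, v) in f_i, and replace dx_i by d F_i = (∂F_i/∂u) du + (∂F_i/∂v) dv.
  For the x component: f_1(F) = 9*u^2 + 4; d F_1 = (0) du + (-2) dv
  For the y component: f_2(F) = 6*v; d F_2 = (6*u) du + (0) dv
Combining and collecting du, dv coefficients:
  coeff of du: 36*u*v
  coeff of dv: -18*u^2 - 8
F^* omega = (36*u*v) du + (-18*u^2 - 8) dv.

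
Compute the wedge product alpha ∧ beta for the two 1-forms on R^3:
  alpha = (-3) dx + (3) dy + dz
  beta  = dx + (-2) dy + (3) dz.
alpha ∧ beta = (3) dx ∧ dy + (-10) dx ∧ dz + (11) dy ∧ dz

Distribute the wedge, using dx_i ∧ dx_j = -dx_j ∧ dx_i and dx_i ∧ dx_i = 0. For each pair (i, j) with i < j, the coefficient of dx_i ∧ dx_j in alpha ∧ beta is (alpha_i * beta_j - alpha_j * beta_i). Collecting: alpha ∧ beta = (3) dx ∧ dy + (-10) dx ∧ dz + (11) dy ∧ dz.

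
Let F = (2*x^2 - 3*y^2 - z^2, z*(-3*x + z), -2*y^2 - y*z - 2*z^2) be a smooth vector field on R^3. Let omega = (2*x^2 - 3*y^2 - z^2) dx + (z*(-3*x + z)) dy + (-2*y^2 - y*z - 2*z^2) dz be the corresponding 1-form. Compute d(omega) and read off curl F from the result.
d(omega) = (3*x - 4*y - 3*z) dy ∧ dz + (-2*z) dz ∧ dx + (6*y - 3*z) dx ∧ dy; curl F = (3*x - 4*y - 3*z, -2*z, 6*y - 3*z)

d omega = sum_{i<j} (∂f_j/∂x_i - ∂f_i/∂x_j) dx_i ∧ dx_j. Under the identification (dy ∧ dz, dz ∧ dx, dx ∧ dy) ↔ (e_x, e_y, e_z), the coefficients are exactly the components of curl F. Compute:
  ∂R/∂y - ∂Q/∂z = (-4*y - z) - (-3*x + 2*z) = 3*x - 4*y - 3*z
  ∂P/∂z - ∂R/∂x = (-2*z) - (0) = -2*z
  ∂Q/∂x - ∂P/∂y = (-3*z) - (-6*y) = 6*y - 3*z.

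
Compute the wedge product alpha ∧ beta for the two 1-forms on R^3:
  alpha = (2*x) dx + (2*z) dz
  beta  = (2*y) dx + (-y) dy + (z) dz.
alpha ∧ beta = (-2*x*y) dx ∧ dy + (2*z*(x - 2*y)) dx ∧ dz + (2*y*z) dy ∧ dz

Distribute the wedge, using dx_i ∧ dx_j = -dx_j ∧ dx_i and dx_i ∧ dx_i = 0. For each pair (i, j) with i < j, the coefficient of dx_i ∧ dx_j in alpha ∧ beta is (alpha_i * beta_j - alpha_j * beta_i). Collecting: alpha ∧ beta = (-2*x*y) dx ∧ dy + (2*z*(x - 2*y)) dx ∧ dz + (2*y*z) dy ∧ dz.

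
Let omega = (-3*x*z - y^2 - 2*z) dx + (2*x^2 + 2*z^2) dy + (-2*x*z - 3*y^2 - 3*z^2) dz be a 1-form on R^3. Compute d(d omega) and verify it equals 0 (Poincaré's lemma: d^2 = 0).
d(d omega) = 0

Step 1: d omega = sum_{i<j} (∂f_j/∂x_i - ∂f_i/∂x_j) dx_i ∧ dx_j:
  coeff of dx ∧ dy: 4*x + 2*y
  coeff of dx ∧ dz: 3*x - 2*z + 2
  coeff of dy ∧ dz: -6*y - 4*z
Step 2: Apply d again to each 2-form coefficient. The only possible 3-form in R^3 is dx ∧ dy ∧ dz, with coefficient
  ∂(coeff of dy∧dz)/∂x - ∂(coeff of dx∧dz)/∂y + ∂(coeff of dx∧dy)/∂z
  = ∂/∂x (-6*y - 4*z) - ∂/∂y (3*x - 2*z + 2) + ∂/∂z (4*x + 2*y).
Each of these terms simplifies to sums of mixed partials that cancel in pairs. The result is 0 (by equality of mixed partials for smooth functions — Schwarz / Clairaut).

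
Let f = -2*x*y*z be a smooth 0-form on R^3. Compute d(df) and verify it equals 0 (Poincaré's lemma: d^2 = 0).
d(df) = 0

Step 1: df = sum_i (∂f/∂x_i) dx_i = (-2*y*z) dx + (-2*x*z) dy + (-2*x*y) dz.
Step 2: Apply d again. Using the 1-form formula, the coefficient of dx ∧ dy in d(df) is ∂^2 f/∂x ∂y - ∂^2 f/∂y ∂x = (-2*z) - (-2*z) = 0 (equality of mixed partials for smooth f).
Similarly for dx ∧ dz and dy ∧ dz — all coefficients vanish. So d(df) = 0.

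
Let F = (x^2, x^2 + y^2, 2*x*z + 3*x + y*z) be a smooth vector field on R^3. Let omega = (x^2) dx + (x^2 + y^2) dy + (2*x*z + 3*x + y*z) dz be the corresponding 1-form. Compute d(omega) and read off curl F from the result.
d(omega) = (z) dy ∧ dz + (-2*z - 3) dz ∧ dx + (2*x) dx ∧ dy; curl F = (z, -2*z - 3, 2*x)

d omega = sum_{i<j} (∂f_j/∂x_i - ∂f_i/∂x_j) dx_i ∧ dx_j. Under the identification (dy ∧ dz, dz ∧ dx, dx ∧ dy) ↔ (e_x, e_y, e_z), the coefficients are exactly the components of curl F. Compute:
  ∂R/∂y - ∂Q/∂z = (z) - (0) = z
  ∂P/∂z - ∂R/∂x = (0) - (2*z + 3) = -2*z - 3
  ∂Q/∂x - ∂P/∂y = (2*x) - (0) = 2*x.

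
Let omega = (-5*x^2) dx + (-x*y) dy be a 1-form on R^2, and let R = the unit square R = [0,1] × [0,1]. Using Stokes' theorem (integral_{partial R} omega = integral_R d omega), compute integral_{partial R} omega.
integral_(partial R) omega = -1/2

Stokes: integral_partial_R omega = integral_R d omega with d omega = (∂Q/∂x - ∂P/∂y) dx ∧ dy.
  ∂Q/∂x = -y
  ∂P/∂y = 0
  integrand = ∂Q/∂x - ∂P/∂y = -y.
Integrating over R: integral_0^1 integral_0^1 (-y) dx dy = -1/2.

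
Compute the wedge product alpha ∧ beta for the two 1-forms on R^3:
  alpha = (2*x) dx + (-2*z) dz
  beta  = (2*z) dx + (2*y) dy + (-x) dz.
alpha ∧ beta = (4*x*y) dx ∧ dy + (-2*x^2 + 4*z^2) dx ∧ dz + (4*y*z) dy ∧ dz

Distribute the wedge, using dx_i ∧ dx_j = -dx_j ∧ dx_i and dx_i ∧ dx_i = 0. For each pair (i, j) with i < j, the coefficient of dx_i ∧ dx_j in alpha ∧ beta is (alpha_i * beta_j - alpha_j * beta_i). Collecting: alpha ∧ beta = (4*x*y) dx ∧ dy + (-2*x^2 + 4*z^2) dx ∧ dz + (4*y*z) dy ∧ dz.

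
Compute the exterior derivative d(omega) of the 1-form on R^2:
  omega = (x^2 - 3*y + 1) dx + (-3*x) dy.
d(omega) = 0

For a 1-form omega = sum_i f_i dx_i, the exterior derivative is
  d(omega) = sum_{i < j} (∂f_j/∂x_i - ∂f_i/∂x_j) dx_i ∧ dx_j.

Assembling: d(omega) = 0.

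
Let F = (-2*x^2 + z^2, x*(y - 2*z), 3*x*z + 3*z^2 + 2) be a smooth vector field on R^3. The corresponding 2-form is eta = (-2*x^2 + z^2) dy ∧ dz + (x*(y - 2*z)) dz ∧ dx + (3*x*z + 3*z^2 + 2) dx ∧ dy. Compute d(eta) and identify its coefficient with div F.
d(eta) = (6*z) dx ∧ dy ∧ dz; div F = 6*z

For a 2-form in R^3 of the form above, applying d gives a 3-form with coefficient ∂P/∂x + ∂Q/∂y + ∂R/∂z:
  ∂P/∂x = -4*x
  ∂Q/∂y = x
  ∂R/∂z = 3*x + 6*z
Sum = 6*z, which is exactly div F.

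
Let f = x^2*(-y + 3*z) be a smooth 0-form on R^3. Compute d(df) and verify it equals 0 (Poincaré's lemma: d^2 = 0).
d(df) = 0

Step 1: df = sum_i (∂f/∂x_i) dx_i = (2*x*(-y + 3*z)) dx + (-x^2) dy + (3*x^2) dz.
Step 2: Apply d again. Using the 1-form formula, the coefficient of dx ∧ dy in d(df) is ∂^2 f/∂x ∂y - ∂^2 f/∂y ∂x = (-2*x) - (-2*x) = 0 (equality of mixed partials for smooth f).
Similarly for dx ∧ dz and dy ∧ dz — all coefficients vanish. So d(df) = 0.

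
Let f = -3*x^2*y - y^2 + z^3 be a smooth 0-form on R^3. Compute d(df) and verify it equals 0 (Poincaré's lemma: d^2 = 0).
d(df) = 0

Step 1: df = sum_i (∂f/∂x_i) dx_i = (-6*x*y) dx + (-3*x^2 - 2*y) dy + (3*z^2) dz.
Step 2: Apply d again. Using the 1-form formula, the coefficient of dx ∧ dy in d(df) is ∂^2 f/∂x ∂y - ∂^2 f/∂y ∂x = (-6*x) - (-6*x) = 0 (equality of mixed partials for smooth f).
Similarly for dx ∧ dz and dy ∧ dz — all coefficients vanish. So d(df) = 0.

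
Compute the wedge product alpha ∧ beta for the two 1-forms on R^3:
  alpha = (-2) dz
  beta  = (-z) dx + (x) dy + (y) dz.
alpha ∧ beta = (-2*z) dx ∧ dz + (2*x) dy ∧ dz

Distribute the wedge, using dx_i ∧ dx_j = -dx_j ∧ dx_i and dx_i ∧ dx_i = 0. For each pair (i, j) with i < j, the coefficient of dx_i ∧ dx_j in alpha ∧ beta is (alpha_i * beta_j - alpha_j * beta_i). Collecting: alpha ∧ beta = (-2*z) dx ∧ dz + (2*x) dy ∧ dz.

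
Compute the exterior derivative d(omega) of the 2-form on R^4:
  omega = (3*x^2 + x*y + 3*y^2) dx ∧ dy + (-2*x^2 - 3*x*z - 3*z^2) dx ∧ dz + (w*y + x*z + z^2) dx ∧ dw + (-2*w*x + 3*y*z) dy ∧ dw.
d(omega) = (-3*w) dx ∧ dy ∧ dw + (-x - 2*z) dx ∧ dz ∧ dw + (-3*y) dy ∧ dz ∧ dw

For a 2-form omega = sum_{i<j} g_{ij} dx_i ∧ dx_j, the exterior derivative is
  d(omega) = sum_{i<j} d(g_{ij}) ∧ dx_i ∧ dx_j = sum_{i<j, k} (∂g_{ij}/∂x_k) dx_k ∧ dx_i ∧ dx_j.
Expand each term, using dx_k ∧ dx_i ∧ dx_j = sgn(permutation) dx_{(a)} ∧ dx_{(b)} ∧ dx_{(c)} with (a < b < c) sorted:
  d(w*y + x*z + z^2) includes (∂/∂y)(w*y + x*z + z^2) dy = (w) dy, which multiplied by dx ∧ dw gives (-w) dx ∧ dy ∧ dw
  d(w*y + x*z + z^2) includes (∂/∂z)(w*y + x*z + z^2) dz = (x + 2*z) dz, which multiplied by dx ∧ dw gives (-x - 2*z) dx ∧ dz ∧ dw
  d(-2*w*x + 3*y*z) includes (∂/∂x)(-2*w*x + 3*y*z) dx = (-2*w) dx, which multiplied by dy ∧ dw gives (-2*w) dx ∧ dy ∧ dw
  d(-2*w*x + 3*y*z) includes (∂/∂z)(-2*w*x + 3*y*z) dz = (3*y) dz, which multiplied by dy ∧ dw gives (-3*y) dy ∧ dz ∧ dw
Collecting like 3-forms: d(omega) = (-3*w) dx ∧ dy ∧ dw + (-x - 2*z) dx ∧ dz ∧ dw + (-3*y) dy ∧ dz ∧ dw.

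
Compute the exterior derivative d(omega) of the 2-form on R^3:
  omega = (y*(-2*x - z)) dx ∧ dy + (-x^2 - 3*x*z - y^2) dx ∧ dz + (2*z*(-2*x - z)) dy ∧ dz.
d(omega) = (y - 4*z) dx ∧ dy ∧ dz

For a 2-form omega = sum_{i<j} g_{ij} dx_i ∧ dx_j, the exterior derivative is
  d(omega) = sum_{i<j} d(g_{ij}) ∧ dx_i ∧ dx_j = sum_{i<j, k} (∂g_{ij}/∂x_k) dx_k ∧ dx_i ∧ dx_j.
Expand each term, using dx_k ∧ dx_i ∧ dx_j = sgn(permutation) dx_{(a)} ∧ dx_{(b)} ∧ dx_{(c)} with (a < b < c) sorted:
  d(y*(-2*x - z)) includes (∂/∂z)(y*(-2*x - z)) dz = (-y) dz, which multiplied by dx ∧ dy gives (-y) dx ∧ dy ∧ dz
  d(-x^2 - 3*x*z - y^2) includes (∂/∂y)(-x^2 - 3*x*z - y^2) dy = (-2*y) dy, which multiplied by dx ∧ dz gives (2*y) dx ∧ dy ∧ dz
  d(2*z*(-2*x - z)) includes (∂/∂x)(2*z*(-2*x - z)) dx = (-4*z) dx, which multiplied by dy ∧ dz gives (-4*z) dx ∧ dy ∧ dz
Collecting like 3-forms: d(omega) = (y - 4*z) dx ∧ dy ∧ dz.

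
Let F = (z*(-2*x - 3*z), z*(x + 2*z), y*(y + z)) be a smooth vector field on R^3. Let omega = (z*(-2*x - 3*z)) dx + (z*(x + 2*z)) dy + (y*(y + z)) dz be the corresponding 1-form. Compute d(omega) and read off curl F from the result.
d(omega) = (-x + 2*y - 3*z) dy ∧ dz + (-2*x - 6*z) dz ∧ dx + (z) dx ∧ dy; curl F = (-x + 2*y - 3*z, -2*x - 6*z, z)

d omega = sum_{i<j} (∂f_j/∂x_i - ∂f_i/∂x_j) dx_i ∧ dx_j. Under the identification (dy ∧ dz, dz ∧ dx, dx ∧ dy) ↔ (e_x, e_y, e_z), the coefficients are exactly the components of curl F. Compute:
  ∂R/∂y - ∂Q/∂z = (2*y + z) - (x + 4*z) = -x + 2*y - 3*z
  ∂P/∂z - ∂R/∂x = (-2*x - 6*z) - (0) = -2*x - 6*z
  ∂Q/∂x - ∂P/∂y = (z) - (0) = z.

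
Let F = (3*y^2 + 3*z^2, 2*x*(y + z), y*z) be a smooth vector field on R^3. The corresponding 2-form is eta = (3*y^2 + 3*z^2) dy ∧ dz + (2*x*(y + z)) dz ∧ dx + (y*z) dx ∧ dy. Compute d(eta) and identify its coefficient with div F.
d(eta) = (2*x + y) dx ∧ dy ∧ dz; div F = 2*x + y

For a 2-form in R^3 of the form above, applying d gives a 3-form with coefficient ∂P/∂x + ∂Q/∂y + ∂R/∂z:
  ∂P/∂x = 0
  ∂Q/∂y = 2*x
  ∂R/∂z = y
Sum = 2*x + y, which is exactly div F.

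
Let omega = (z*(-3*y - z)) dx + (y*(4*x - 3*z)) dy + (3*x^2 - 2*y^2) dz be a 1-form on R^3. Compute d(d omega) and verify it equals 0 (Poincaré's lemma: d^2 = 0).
d(d omega) = 0

Step 1: d omega = sum_{i<j} (∂f_j/∂x_i - ∂f_i/∂x_j) dx_i ∧ dx_j:
  coeff of dx ∧ dy: 4*y + 3*z
  coeff of dx ∧ dz: 6*x + 3*y + 2*z
  coeff of dy ∧ dz: -y
Step 2: Apply d again to each 2-form coefficient. The only possible 3-form in R^3 is dx ∧ dy ∧ dz, with coefficient
  ∂(coeff of dy∧dz)/∂x - ∂(coeff of dx∧dz)/∂y + ∂(coeff of dx∧dy)/∂z
  = ∂/∂x (-y) - ∂/∂y (6*x + 3*y + 2*z) + ∂/∂z (4*y + 3*z).
Each of these terms simplifies to sums of mixed partials that cancel in pairs. The result is 0 (by equality of mixed partials for smooth functions — Schwarz / Clairaut).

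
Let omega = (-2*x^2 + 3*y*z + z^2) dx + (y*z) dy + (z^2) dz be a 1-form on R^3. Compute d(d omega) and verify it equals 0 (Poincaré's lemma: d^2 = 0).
d(d omega) = 0

Step 1: d omega = sum_{i<j} (∂f_j/∂x_i - ∂f_i/∂x_j) dx_i ∧ dx_j:
  coeff of dx ∧ dy: -3*z
  coeff of dx ∧ dz: -3*y - 2*z
  coeff of dy ∧ dz: -y
Step 2: Apply d again to each 2-form coefficient. The only possible 3-form in R^3 is dx ∧ dy ∧ dz, with coefficient
  ∂(coeff of dy∧dz)/∂x - ∂(coeff of dx∧dz)/∂y + ∂(coeff of dx∧dy)/∂z
  = ∂/∂x (-y) - ∂/∂y (-3*y - 2*z) + ∂/∂z (-3*z).
Each of these terms simplifies to sums of mixed partials that cancel in pairs. The result is 0 (by equality of mixed partials for smooth functions — Schwarz / Clairaut).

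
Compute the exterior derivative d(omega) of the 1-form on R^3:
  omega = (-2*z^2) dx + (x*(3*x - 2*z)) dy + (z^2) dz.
d(omega) = (6*x - 2*z) dx ∧ dy + (4*z) dx ∧ dz + (2*x) dy ∧ dz

For a 1-form omega = sum_i f_i dx_i, the exterior derivative is
  d(omega) = sum_{i < j} (∂f_j/∂x_i - ∂f_i/∂x_j) dx_i ∧ dx_j.
  coefficient of dx ∧ dy: ∂f_2/∂x - ∂f_1/∂y = ∂(x*(3*x - 2*z))/∂x - ∂(-2*z^2)/∂y = 6*x - 2*z
  coefficient of dx ∧ dz: ∂f_3/∂x - ∂f_1/∂z = ∂(z^2)/∂x - ∂(-2*z^2)/∂z = 4*z
  coefficient of dy ∧ dz: ∂f_3/∂y - ∂f_2/∂z = ∂(z^2)/∂y - ∂(x*(3*x - 2*z))/∂z = 2*x
Assembling: d(omega) = (6*x - 2*z) dx ∧ dy + (4*z) dx ∧ dz + (2*x) dy ∧ dz.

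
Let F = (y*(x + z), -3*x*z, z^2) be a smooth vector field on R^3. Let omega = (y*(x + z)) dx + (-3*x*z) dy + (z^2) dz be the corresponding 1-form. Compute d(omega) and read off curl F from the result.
d(omega) = (3*x) dy ∧ dz + (y) dz ∧ dx + (-x - 4*z) dx ∧ dy; curl F = (3*x, y, -x - 4*z)

d omega = sum_{i<j} (∂f_j/∂x_i - ∂f_i/∂x_j) dx_i ∧ dx_j. Under the identification (dy ∧ dz, dz ∧ dx, dx ∧ dy) ↔ (e_x, e_y, e_z), the coefficients are exactly the components of curl F. Compute:
  ∂R/∂y - ∂Q/∂z = (0) - (-3*x) = 3*x
  ∂P/∂z - ∂R/∂x = (y) - (0) = y
  ∂Q/∂x - ∂P/∂y = (-3*z) - (x + z) = -x - 4*z.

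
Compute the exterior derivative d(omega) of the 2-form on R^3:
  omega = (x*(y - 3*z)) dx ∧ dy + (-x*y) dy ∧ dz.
d(omega) = (-3*x - y) dx ∧ dy ∧ dz

For a 2-form omega = sum_{i<j} g_{ij} dx_i ∧ dx_j, the exterior derivative is
  d(omega) = sum_{i<j} d(g_{ij}) ∧ dx_i ∧ dx_j = sum_{i<j, k} (∂g_{ij}/∂x_k) dx_k ∧ dx_i ∧ dx_j.
Expand each term, using dx_k ∧ dx_i ∧ dx_j = sgn(permutation) dx_{(a)} ∧ dx_{(b)} ∧ dx_{(c)} with (a < b < c) sorted:
  d(x*(y - 3*z)) includes (∂/∂z)(x*(y - 3*z)) dz = (-3*x) dz, which multiplied by dx ∧ dy gives (-3*x) dx ∧ dy ∧ dz
  d(-x*y) includes (∂/∂x)(-x*y) dx = (-y) dx, which multiplied by dy ∧ dz gives (-y) dx ∧ dy ∧ dz
Collecting like 3-forms: d(omega) = (-3*x - y) dx ∧ dy ∧ dz.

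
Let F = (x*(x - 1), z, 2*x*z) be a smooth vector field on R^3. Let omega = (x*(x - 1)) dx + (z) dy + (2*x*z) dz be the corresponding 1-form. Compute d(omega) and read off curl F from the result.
d(omega) = (-1) dy ∧ dz + (-2*z) dz ∧ dx + (0) dx ∧ dy; curl F = (-1, -2*z, 0)

d omega = sum_{i<j} (∂f_j/∂x_i - ∂f_i/∂x_j) dx_i ∧ dx_j. Under the identification (dy ∧ dz, dz ∧ dx, dx ∧ dy) ↔ (e_x, e_y, e_z), the coefficients are exactly the components of curl F. Compute:
  ∂R/∂y - ∂Q/∂z = (0) - (1) = -1
  ∂P/∂z - ∂R/∂x = (0) - (2*z) = -2*z
  ∂Q/∂x - ∂P/∂y = (0) - (0) = 0.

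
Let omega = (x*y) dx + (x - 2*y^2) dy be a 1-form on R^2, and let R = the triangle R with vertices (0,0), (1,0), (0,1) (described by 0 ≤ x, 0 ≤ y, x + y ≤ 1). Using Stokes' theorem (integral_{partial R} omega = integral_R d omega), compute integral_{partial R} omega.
integral_(partial R) omega = 1/3

Stokes: integral_partial_R omega = integral_R d omega with d omega = (∂Q/∂x - ∂P/∂y) dx ∧ dy.
  ∂Q/∂x = 1
  ∂P/∂y = x
  integrand = ∂Q/∂x - ∂P/∂y = 1 - x.
Integrating over R: integral_0^1 integral_0^{1-x} (1 - x) dy dx = 1/3.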